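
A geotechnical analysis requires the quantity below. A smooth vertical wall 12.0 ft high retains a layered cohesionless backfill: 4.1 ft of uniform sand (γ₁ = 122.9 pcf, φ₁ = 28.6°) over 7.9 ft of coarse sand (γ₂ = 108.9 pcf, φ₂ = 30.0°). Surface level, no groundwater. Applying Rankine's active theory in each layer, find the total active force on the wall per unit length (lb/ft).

2820 lb/ft

K_a1 = tan²(45°−28.6°/2) = 0.3525; K_a2 = tan²(45°−30.0°/2) = 0.3333.
Layer 1: σ at base = K_a1 γ₁ h₁ = 177.6 psf; P₁ = ½×177.6×4.1 = 364.2.
Layer 2: σ_v at top = γ₁h₁ = 503.9; σ_h top = K_a2×503.9 = 168.0; σ_h base = K_a2×(503.9+108.9×7.9) = 454.7.
P₂ = ½(168.0+454.7)×7.9 = 2460. Total P_a = 364.2+2460 = 2824 lb/ft.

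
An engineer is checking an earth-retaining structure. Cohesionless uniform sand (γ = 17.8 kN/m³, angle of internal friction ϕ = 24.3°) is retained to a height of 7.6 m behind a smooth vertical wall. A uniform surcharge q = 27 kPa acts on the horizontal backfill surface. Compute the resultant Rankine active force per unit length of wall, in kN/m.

K_a = tan²(45° − φ/2) = 0.4169.
Soil triangle: ½ K_a γ H² = 0.5×0.4169×17.8×7.6² = 214.3 kN/m.
Surcharge rectangle: K_a q H = 0.4169×27×7.6 = 85.55 kN/m.
Total = 214.3 + 85.55 = 299.9 kN/m.

300 kN/m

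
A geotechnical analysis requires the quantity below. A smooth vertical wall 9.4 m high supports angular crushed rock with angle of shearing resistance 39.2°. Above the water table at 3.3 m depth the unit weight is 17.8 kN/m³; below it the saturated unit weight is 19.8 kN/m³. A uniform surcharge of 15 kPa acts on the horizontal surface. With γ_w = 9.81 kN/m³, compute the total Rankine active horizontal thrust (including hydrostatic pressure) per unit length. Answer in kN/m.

K_a = tan²(45° − φ/2) = 0.2255.
γ' = 19.8 − 9.81 = 9.990 kN/m³. h₂ = H − d_w = 6.1 m.
σ'_h: at surface K_a·q = 3.382; at WT K_a(q+γd_w) = 16.63; at base K_a(q+γd_w+γ'h₂) = 30.37 kPa.
P₁ = ½(3.382+16.63)×3.3 = 33.01; P₂ = ½(16.63+30.37)×6.1 = 143.3; P_w = ½γ_w h₂² = 182.5.
Total = 33.01+143.3+182.5 = 358.9 kN/m.

359 kN/m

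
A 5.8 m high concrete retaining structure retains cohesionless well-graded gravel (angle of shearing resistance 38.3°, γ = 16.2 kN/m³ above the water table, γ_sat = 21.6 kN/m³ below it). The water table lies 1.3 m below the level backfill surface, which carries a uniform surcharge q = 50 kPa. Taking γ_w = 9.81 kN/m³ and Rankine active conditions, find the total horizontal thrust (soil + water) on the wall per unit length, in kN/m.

221 kN/m

K_a = tan²(45° − φ/2) = 0.2347.
γ' = 21.6 − 9.81 = 11.79 kN/m³. h₂ = H − d_w = 4.5 m.
σ'_h: at surface K_a·q = 11.74; at WT K_a(q+γd_w) = 16.68; at base K_a(q+γd_w+γ'h₂) = 29.13 kPa.
P₁ = ½(11.74+16.68)×1.3 = 18.47; P₂ = ½(16.68+29.13)×4.5 = 103.1; P_w = ½γ_w h₂² = 99.33.
Total = 18.47+103.1+99.33 = 220.9 kN/m.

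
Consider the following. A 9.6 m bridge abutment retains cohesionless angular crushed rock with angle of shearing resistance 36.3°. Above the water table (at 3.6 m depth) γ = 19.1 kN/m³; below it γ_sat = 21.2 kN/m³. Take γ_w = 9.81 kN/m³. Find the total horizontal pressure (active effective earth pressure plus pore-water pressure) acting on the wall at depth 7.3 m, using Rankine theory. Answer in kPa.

K_a = (1 − sin φ)/(1 + sin φ) = 0.2563.
γ' = 21.2 − 9.81 = 11.39 kN/m³.
Effective vertical stress at 7.3 m: σ'_v = 19.1×3.6 + 11.39×3.70 = 110.9 kPa.
σ'_h = K_a σ'_v = 0.2563 × 110.9 = 28.42 kPa; u = γ_w × 3.70 = 36.30 kPa.
Total σ_h = 28.42 + 36.30 = 64.72 kPa.

64.7 kPa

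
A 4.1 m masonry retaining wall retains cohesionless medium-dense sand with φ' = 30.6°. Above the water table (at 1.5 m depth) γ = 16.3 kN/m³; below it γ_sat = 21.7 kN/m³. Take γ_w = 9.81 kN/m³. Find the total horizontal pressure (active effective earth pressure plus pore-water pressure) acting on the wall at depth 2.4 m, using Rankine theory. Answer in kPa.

20.3 kPa

K_a = (1 − sin φ)/(1 + sin φ) = 0.3253.
γ' = 21.7 − 9.81 = 11.89 kN/m³.
Effective vertical stress at 2.4 m: σ'_v = 16.3×1.5 + 11.89×0.900 = 35.15 kPa.
σ'_h = K_a σ'_v = 0.3253 × 35.15 = 11.44 kPa; u = γ_w × 0.900 = 8.829 kPa.
Total σ_h = 11.44 + 8.829 = 20.27 kPa.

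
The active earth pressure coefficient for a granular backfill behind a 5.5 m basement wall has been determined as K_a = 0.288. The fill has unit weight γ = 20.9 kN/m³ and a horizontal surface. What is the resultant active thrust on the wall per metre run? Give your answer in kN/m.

P = ½ K_a γ H² = 0.5 × 0.288 × 20.9 × 5.5² = 91.04 kN/m.

91.0 kN/m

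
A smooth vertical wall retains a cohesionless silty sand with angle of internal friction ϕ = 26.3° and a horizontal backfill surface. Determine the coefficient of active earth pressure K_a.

K_a = (1 − sin φ)/(1 + sin φ) = (1 − sin 26.3°)/(1 + sin 26.3°) = 0.3859.

0.386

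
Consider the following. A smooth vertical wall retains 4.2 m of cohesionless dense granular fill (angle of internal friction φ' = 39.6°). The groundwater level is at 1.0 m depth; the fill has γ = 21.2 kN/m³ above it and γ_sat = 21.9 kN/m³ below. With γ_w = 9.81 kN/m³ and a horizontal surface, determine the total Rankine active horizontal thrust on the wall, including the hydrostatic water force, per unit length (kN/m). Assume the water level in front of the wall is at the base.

K_a = tan²(45° − φ/2) = 0.2214.
γ' = 21.9 − 9.81 = 12.09 kN/m³. Depth below WT = 3.2 m.
σ'_h at WT = K_a γ d_w = 4.694 kPa; at base = 4.694 + K_a γ' × 3.2 = 13.26 kPa.
P₁ (0–1.0 m) = ½×4.694×1.0 = 2.347. P₂ (1.0–4.2 m) = ½(4.694+13.26)×3.2 = 28.73.
P_w = ½ γ_w h₂² = 0.5×9.81×3.2² = 50.23. Total = 2.347+28.73+50.23 = 81.30 kN/m.

81.3 kN/m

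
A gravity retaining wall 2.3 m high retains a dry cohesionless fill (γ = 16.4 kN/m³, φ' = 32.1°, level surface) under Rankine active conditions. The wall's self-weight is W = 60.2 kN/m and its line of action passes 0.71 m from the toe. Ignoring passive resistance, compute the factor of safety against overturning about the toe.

4.20

K_a = tan²(45° − 32.1°/2) = 0.3060.
P_a = ½K_aγH² = 0.5×0.3060×16.4×2.3² = 13.27 kN/m, acting at H/3 = 0.7667 m above the base.
Overturning moment M_o = P_a × H/3 = 13.27 × 0.7667 = 10.18.
Resisting moment M_r = W × 0.71 = 60.2 × 0.71 = 42.74.
FS_overturning = M_r/M_o = 42.74/10.18 = 4.200.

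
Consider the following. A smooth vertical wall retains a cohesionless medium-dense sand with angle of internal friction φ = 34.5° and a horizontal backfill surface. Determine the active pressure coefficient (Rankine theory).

0.277

K_a = (1 − sin φ)/(1 + sin φ) = (1 − sin 34.5°)/(1 + sin 34.5°) = 0.2768.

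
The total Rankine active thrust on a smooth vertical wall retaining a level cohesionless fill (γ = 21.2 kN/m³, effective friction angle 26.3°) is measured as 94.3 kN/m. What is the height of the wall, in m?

K_a = 0.3859. P_a = ½ K_a γ H² ⇒ H = √(2P_a/(K_a γ)).
H = √(2×94.3/(0.3859×21.2)) = 4.801 m.

4.80 m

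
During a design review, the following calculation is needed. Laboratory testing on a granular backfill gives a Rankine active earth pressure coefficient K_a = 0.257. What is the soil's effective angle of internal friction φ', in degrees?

K_a = tan²(45° − φ/2) ⇒ 45° − φ/2 = arctan(√0.257) = 26.88°.
φ = 2(45° − 26.88°) = 36.23°.

36.2°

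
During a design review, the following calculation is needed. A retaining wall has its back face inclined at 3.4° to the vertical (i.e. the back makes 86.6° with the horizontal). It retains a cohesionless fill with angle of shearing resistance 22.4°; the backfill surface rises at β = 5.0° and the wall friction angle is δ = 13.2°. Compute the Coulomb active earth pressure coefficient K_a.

0.460

K_a = sin²(α+φ) / [sin²α · sin(α−δ) · (1 + √{sin(φ+δ)sin(φ−β) / (sin(α−δ)sin(α+β))})²].
With α = 86.6°, φ = 22.4°, δ = 13.2°, β = 5.0°: K_a = 0.4602.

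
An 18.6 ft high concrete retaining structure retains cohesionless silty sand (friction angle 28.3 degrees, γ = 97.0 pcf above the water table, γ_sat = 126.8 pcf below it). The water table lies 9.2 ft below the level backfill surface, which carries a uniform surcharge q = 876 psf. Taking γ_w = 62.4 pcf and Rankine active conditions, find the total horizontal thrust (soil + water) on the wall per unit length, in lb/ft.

14000 lb/ft

K_a = tan²(45° − φ/2) = 0.3568.
γ' = 126.8 − 62.4 = 64.40 pcf. h₂ = H − d_w = 9.4 ft.
σ'_h: at surface K_a·q = 312.5; at WT K_a(q+γd_w) = 630.9; at base K_a(q+γd_w+γ'h₂) = 846.9 psf.
P₁ = ½(312.5+630.9)×9.2 = 4340; P₂ = ½(630.9+846.9)×9.4 = 6946; P_w = ½γ_w h₂² = 2757.
Total = 4340+6946+2757 = 14040 lb/ft.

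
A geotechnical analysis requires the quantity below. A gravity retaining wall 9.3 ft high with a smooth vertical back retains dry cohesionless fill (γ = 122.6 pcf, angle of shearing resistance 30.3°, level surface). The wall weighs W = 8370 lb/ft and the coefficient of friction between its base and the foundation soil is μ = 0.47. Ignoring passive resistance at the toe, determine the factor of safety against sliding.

2.25

K_a = tan²(45° − 30.3°/2) = 0.3293.
P_a = ½K_aγH² = 0.5×0.3293×122.6×9.3² = 1746 lb/ft, acting at H/3 = 3.100 ft above the base.
FS_sliding = μW / P_a = 0.47×8370 / 1746 = 2.253.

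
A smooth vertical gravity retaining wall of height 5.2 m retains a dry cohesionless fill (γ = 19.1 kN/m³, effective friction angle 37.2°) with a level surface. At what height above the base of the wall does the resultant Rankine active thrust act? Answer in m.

K_a = 0.2464.
The pressure distribution is triangular, so the resultant acts at H/3 above the base = 5.2/3 = 1.733 m.

1.73 m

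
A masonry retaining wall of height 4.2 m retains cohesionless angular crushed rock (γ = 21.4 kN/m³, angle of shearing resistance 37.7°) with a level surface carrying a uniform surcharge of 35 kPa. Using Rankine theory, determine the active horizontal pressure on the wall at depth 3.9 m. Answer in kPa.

28.6 kPa

K_a = (1 − sin φ)/(1 + sin φ) = 0.2411.
σ_v = γz + q = 21.4 × 3.9 + 35 = 118.5 kPa.
σ_h = K_a σ_v = 0.2411 × 118.5 = 28.56 kPa.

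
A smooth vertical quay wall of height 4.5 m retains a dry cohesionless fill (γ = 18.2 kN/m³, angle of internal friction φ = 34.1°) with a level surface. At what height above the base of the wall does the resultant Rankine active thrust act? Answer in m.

1.50 m

K_a = 0.2815.
The pressure distribution is triangular, so the resultant acts at H/3 above the base = 4.5/3 = 1.500 m.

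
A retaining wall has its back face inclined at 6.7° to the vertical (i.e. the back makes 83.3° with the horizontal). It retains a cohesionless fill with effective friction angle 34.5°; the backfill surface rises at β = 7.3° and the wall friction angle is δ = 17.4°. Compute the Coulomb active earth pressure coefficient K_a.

0.328

K_a = sin²(α+φ) / [sin²α · sin(α−δ) · (1 + √{sin(φ+δ)sin(φ−β) / (sin(α−δ)sin(α+β))})²].
With α = 83.3°, φ = 34.5°, δ = 17.4°, β = 7.3°: K_a = 0.3280.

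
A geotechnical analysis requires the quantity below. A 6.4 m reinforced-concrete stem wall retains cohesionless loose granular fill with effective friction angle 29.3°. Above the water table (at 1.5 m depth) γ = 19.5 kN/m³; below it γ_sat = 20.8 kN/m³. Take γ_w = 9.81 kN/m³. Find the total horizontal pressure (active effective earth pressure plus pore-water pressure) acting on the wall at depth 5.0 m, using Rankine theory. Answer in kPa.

K_a = (1 − sin φ)/(1 + sin φ) = 0.3428.
γ' = 20.8 − 9.81 = 10.99 kN/m³.
Effective vertical stress at 5.0 m: σ'_v = 19.5×1.5 + 10.99×3.50 = 67.72 kPa.
σ'_h = K_a σ'_v = 0.3428 × 67.72 = 23.22 kPa; u = γ_w × 3.50 = 34.34 kPa.
Total σ_h = 23.22 + 34.34 = 57.55 kPa.

57.6 kPa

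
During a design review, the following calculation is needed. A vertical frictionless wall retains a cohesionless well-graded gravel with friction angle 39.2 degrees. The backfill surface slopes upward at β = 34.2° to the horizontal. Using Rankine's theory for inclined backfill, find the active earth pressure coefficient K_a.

0.399

K_a = cos β · (cos β − √(cos²β − cos²φ)) / (cos β + √(cos²β − cos²φ)).
cos β = 0.8271, cos φ = 0.7749, √(cos²β − cos²φ) = 0.2890.
K_a = 0.8271 × (0.8271 − 0.2890)/(0.8271 + 0.2890) = 0.3987.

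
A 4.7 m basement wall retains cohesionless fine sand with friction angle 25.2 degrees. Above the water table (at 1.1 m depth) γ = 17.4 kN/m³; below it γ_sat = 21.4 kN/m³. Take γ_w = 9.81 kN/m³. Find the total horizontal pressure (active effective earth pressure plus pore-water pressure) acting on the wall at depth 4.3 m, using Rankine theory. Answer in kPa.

K_a = (1 − sin φ)/(1 + sin φ) = 0.4027.
γ' = 21.4 − 9.81 = 11.59 kN/m³.
Effective vertical stress at 4.3 m: σ'_v = 17.4×1.1 + 11.59×3.20 = 56.23 kPa.
σ'_h = K_a σ'_v = 0.4027 × 56.23 = 22.65 kPa; u = γ_w × 3.20 = 31.39 kPa.
Total σ_h = 22.65 + 31.39 = 54.04 kPa.

54.0 kPa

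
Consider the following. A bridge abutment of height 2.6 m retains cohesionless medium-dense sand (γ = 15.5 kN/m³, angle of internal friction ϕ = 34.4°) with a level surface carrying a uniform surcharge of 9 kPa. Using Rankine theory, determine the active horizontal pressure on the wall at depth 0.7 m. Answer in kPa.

5.52 kPa

K_a = (1 − sin φ)/(1 + sin φ) = 0.2780.
σ_v = γz + q = 15.5 × 0.7 + 9 = 19.85 kPa.
σ_h = K_a σ_v = 0.2780 × 19.85 = 5.518 kPa.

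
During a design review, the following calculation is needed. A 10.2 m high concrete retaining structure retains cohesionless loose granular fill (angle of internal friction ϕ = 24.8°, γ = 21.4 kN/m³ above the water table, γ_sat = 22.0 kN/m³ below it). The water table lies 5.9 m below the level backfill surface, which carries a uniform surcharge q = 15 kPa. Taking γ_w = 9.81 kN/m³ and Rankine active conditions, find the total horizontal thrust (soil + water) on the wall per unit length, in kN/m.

574 kN/m

K_a = tan²(45° − φ/2) = 0.4090.
γ' = 22.0 − 9.81 = 12.19 kN/m³. h₂ = H − d_w = 4.3 m.
σ'_h: at surface K_a·q = 6.135; at WT K_a(q+γd_w) = 57.77; at base K_a(q+γd_w+γ'h₂) = 79.21 kPa.
P₁ = ½(6.135+57.77)×5.9 = 188.5; P₂ = ½(57.77+79.21)×4.3 = 294.5; P_w = ½γ_w h₂² = 90.69.
Total = 188.5+294.5+90.69 = 573.7 kN/m.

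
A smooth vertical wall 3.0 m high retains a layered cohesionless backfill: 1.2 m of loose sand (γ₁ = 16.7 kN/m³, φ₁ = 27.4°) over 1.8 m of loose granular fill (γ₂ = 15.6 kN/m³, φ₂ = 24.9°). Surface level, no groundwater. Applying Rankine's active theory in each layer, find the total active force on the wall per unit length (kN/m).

K_a1 = tan²(45°−27.4°/2) = 0.3697; K_a2 = tan²(45°−24.9°/2) = 0.4074.
Layer 1: σ at base = K_a1 γ₁ h₁ = 7.408 kPa; P₁ = ½×7.408×1.2 = 4.445.
Layer 2: σ_v at top = γ₁h₁ = 20.04; σ_h top = K_a2×20.04 = 8.165; σ_h base = K_a2×(20.04+15.6×1.8) = 19.61.
P₂ = ½(8.165+19.61)×1.8 = 24.99. Total P_a = 4.445+24.99 = 29.44 kN/m.

29.4 kN/m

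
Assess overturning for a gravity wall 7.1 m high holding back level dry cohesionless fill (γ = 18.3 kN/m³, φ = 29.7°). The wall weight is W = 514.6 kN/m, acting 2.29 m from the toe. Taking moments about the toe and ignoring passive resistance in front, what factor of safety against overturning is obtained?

3.20

K_a = tan²(45° − 29.7°/2) = 0.3374.
P_a = ½K_aγH² = 0.5×0.3374×18.3×7.1² = 155.6 kN/m, acting at H/3 = 2.367 m above the base.
Overturning moment M_o = P_a × H/3 = 155.6 × 2.367 = 368.3.
Resisting moment M_r = W × 2.29 = 514.6 × 2.29 = 1178.
FS_overturning = M_r/M_o = 1178/368.3 = 3.200.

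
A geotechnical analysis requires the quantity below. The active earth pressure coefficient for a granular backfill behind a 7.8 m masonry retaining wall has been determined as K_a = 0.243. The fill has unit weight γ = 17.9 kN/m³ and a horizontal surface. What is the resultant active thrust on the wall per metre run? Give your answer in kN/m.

132 kN/m

P = ½ K_a γ H² = 0.5 × 0.243 × 17.9 × 7.8² = 132.3 kN/m.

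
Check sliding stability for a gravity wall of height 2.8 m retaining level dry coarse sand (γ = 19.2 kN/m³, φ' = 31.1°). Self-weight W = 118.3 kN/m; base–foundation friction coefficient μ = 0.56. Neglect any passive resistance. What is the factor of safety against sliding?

K_a = tan²(45° − 31.1°/2) = 0.3188.
P_a = ½K_aγH² = 0.5×0.3188×19.2×2.8² = 23.99 kN/m, acting at H/3 = 0.9333 m above the base.
FS_sliding = μW / P_a = 0.56×118.3 / 23.99 = 2.761.

2.76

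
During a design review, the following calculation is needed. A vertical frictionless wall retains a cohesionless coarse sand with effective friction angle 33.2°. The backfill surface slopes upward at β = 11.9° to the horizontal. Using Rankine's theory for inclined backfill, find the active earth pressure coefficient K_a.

0.310

K_a = cos β · (cos β − √(cos²β − cos²φ)) / (cos β + √(cos²β − cos²φ)).
cos β = 0.9785, cos φ = 0.8368, √(cos²β − cos²φ) = 0.5073.
K_a = 0.9785 × (0.9785 − 0.5073)/(0.9785 + 0.5073) = 0.3104.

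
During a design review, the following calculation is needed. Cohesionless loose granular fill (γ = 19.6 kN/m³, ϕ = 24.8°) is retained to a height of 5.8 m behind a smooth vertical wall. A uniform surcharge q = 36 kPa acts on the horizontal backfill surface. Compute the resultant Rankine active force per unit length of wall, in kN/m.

K_a = tan²(45° − φ/2) = 0.4090.
Soil triangle: ½ K_a γ H² = 0.5×0.4090×19.6×5.8² = 134.8 kN/m.
Surcharge rectangle: K_a q H = 0.4090×36×5.8 = 85.40 kN/m.
Total = 134.8 + 85.40 = 220.2 kN/m.

220 kN/m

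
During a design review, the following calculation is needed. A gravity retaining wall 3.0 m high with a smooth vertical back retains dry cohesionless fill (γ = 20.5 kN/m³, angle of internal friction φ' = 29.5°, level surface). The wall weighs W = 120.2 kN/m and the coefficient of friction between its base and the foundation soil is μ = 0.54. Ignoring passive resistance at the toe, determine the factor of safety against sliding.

K_a = tan²(45° − 29.5°/2) = 0.3401.
P_a = ½K_aγH² = 0.5×0.3401×20.5×3.0² = 31.37 kN/m, acting at H/3 = 1.000 m above the base.
FS_sliding = μW / P_a = 0.54×120.2 / 31.37 = 2.069.

2.07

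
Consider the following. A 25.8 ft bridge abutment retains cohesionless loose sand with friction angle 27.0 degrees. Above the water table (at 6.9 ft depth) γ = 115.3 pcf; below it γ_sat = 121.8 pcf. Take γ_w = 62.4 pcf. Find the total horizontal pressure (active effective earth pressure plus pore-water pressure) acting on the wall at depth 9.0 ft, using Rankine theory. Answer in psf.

K_a = (1 − sin φ)/(1 + sin φ) = 0.3755.
γ' = 121.8 − 62.4 = 59.40 pcf.
Effective vertical stress at 9.0 ft: σ'_v = 115.3×6.9 + 59.40×2.10 = 920.3 psf.
σ'_h = K_a σ'_v = 0.3755 × 920.3 = 345.6 psf; u = γ_w × 2.10 = 131.0 psf.
Total σ_h = 345.6 + 131.0 = 476.6 psf.

477 psf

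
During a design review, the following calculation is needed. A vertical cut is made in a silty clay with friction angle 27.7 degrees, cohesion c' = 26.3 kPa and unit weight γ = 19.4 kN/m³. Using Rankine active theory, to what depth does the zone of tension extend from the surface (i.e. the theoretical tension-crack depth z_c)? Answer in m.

4.49 m

K_a = tan²(45° − 27.7°/2) = 0.3653; √K_a = 0.6044.
The active pressure is zero where K_a γ z = 2c√K_a, so z_c = 2c/(γ√K_a) = 2×26.3/(19.4×0.6044) = 4.486 m.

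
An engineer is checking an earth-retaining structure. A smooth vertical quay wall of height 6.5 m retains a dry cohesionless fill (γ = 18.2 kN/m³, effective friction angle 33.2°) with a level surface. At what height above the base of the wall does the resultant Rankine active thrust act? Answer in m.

K_a = 0.2924.
The pressure distribution is triangular, so the resultant acts at H/3 above the base = 6.5/3 = 2.167 m.

2.17 m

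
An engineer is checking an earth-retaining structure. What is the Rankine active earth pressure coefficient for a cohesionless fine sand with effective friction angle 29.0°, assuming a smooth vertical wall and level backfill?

0.347

K_a = (1 − sin φ)/(1 + sin φ) = (1 − sin 29.0°)/(1 + sin 29.0°) = 0.3470.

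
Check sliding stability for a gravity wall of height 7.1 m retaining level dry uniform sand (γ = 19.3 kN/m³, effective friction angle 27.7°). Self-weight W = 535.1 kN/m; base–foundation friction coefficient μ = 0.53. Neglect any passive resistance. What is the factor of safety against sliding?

K_a = tan²(45° − 27.7°/2) = 0.3653.
P_a = ½K_aγH² = 0.5×0.3653×19.3×7.1² = 177.7 kN/m, acting at H/3 = 2.367 m above the base.
FS_sliding = μW / P_a = 0.53×535.1 / 177.7 = 1.596.

1.60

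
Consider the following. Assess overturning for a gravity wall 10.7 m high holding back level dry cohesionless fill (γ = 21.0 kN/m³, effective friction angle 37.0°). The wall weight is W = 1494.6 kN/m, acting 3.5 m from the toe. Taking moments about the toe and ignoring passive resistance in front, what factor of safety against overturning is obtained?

4.91

K_a = tan²(45° − 37.0°/2) = 0.2486.
P_a = ½K_aγH² = 0.5×0.2486×21.0×10.7² = 298.8 kN/m, acting at H/3 = 3.567 m above the base.
Overturning moment M_o = P_a × H/3 = 298.8 × 3.567 = 1066.
Resisting moment M_r = W × 3.5 = 1494.6 × 3.5 = 5231.
FS_overturning = M_r/M_o = 5231/1066 = 4.908.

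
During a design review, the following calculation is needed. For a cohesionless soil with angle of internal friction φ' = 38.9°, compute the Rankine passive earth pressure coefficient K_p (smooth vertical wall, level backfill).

4.38

K_p = (1 + sin φ)/(1 − sin φ) = tan²(45° + 38.9°/2) = 4.376.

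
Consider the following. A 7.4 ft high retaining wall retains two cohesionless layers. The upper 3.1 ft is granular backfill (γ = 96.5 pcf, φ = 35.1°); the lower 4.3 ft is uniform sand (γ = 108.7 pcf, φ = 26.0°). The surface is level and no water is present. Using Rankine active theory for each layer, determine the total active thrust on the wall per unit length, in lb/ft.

K_a1 = tan²(45°−35.1°/2) = 0.2698; K_a2 = tan²(45°−26.0°/2) = 0.3905.
Layer 1: σ at base = K_a1 γ₁ h₁ = 80.72 psf; P₁ = ½×80.72×3.1 = 125.1.
Layer 2: σ_v at top = γ₁h₁ = 299.2; σ_h top = K_a2×299.2 = 116.8; σ_h base = K_a2×(299.2+108.7×4.3) = 299.3.
P₂ = ½(116.8+299.3)×4.3 = 894.7. Total P_a = 125.1+894.7 = 1020 lb/ft.

1020 lb/ft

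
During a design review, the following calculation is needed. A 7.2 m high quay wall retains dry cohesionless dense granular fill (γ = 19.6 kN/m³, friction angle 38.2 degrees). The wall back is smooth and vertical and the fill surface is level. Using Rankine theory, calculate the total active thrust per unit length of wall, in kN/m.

120 kN/m

K_a = tan²(45° − φ/2) = 0.2358.
P_a = ½ K_a γ H² = 0.5 × 0.2358 × 19.6 × 7.2² = 119.8 kN/m.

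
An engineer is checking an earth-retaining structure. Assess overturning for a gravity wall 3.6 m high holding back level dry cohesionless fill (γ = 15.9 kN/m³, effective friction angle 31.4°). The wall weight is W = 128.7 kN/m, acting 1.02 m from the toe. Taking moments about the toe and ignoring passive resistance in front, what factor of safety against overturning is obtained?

K_a = tan²(45° − 31.4°/2) = 0.3149.
P_a = ½K_aγH² = 0.5×0.3149×15.9×3.6² = 32.45 kN/m, acting at H/3 = 1.200 m above the base.
Overturning moment M_o = P_a × H/3 = 32.45 × 1.200 = 38.94.
Resisting moment M_r = W × 1.02 = 128.7 × 1.02 = 131.3.
FS_overturning = M_r/M_o = 131.3/38.94 = 3.372.

3.37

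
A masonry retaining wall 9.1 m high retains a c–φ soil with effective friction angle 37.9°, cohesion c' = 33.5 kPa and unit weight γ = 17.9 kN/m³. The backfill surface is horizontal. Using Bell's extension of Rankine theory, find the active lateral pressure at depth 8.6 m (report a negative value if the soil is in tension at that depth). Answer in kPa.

4.03 kPa

K_a = (1 − sin φ)/(1 + sin φ) = 0.2389.
σ_a = K_a γ z − 2c√K_a = 0.2389×17.9×8.6 − 2×33.5×0.4888 = 4.032 kPa.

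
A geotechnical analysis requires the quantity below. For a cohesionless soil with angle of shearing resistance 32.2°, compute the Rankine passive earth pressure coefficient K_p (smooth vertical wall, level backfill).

3.28

K_p = (1 + sin φ)/(1 − sin φ) = tan²(45° + 32.2°/2) = 3.282.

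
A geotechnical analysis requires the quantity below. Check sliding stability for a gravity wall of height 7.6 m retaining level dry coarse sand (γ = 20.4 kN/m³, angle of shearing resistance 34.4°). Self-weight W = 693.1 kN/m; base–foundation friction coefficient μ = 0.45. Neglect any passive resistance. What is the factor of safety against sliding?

1.90

K_a = tan²(45° − 34.4°/2) = 0.2780.
P_a = ½K_aγH² = 0.5×0.2780×20.4×7.6² = 163.8 kN/m, acting at H/3 = 2.533 m above the base.
FS_sliding = μW / P_a = 0.45×693.1 / 163.8 = 1.904.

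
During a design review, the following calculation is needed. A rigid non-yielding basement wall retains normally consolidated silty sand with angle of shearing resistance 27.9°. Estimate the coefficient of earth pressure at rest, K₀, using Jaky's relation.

0.532

K₀ = 1 − sin φ' = 1 − sin 27.9° = 0.5321.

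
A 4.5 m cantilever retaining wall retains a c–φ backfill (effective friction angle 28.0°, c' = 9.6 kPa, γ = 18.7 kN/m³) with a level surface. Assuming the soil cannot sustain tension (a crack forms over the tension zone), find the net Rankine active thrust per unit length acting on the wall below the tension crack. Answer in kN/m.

K_a = 0.3610; √K_a = 0.6009.
Tension-crack depth z_c = 2c/(γ√K_a) = 2×9.6/(18.7×0.6009) = 1.709 m.
σ_a at base = K_a γ H − 2c√K_a = 0.3610×18.7×4.5 − 2×9.6×0.6009 = 18.84 kPa.
P_a = ½ × 18.84 × (H − z_c) = 0.5×18.84×2.791 = 26.30 kN/m.

26.3 kN/m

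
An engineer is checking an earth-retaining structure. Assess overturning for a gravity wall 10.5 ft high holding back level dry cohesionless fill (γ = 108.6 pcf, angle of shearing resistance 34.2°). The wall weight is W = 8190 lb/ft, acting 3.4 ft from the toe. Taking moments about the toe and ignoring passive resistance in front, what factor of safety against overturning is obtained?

K_a = tan²(45° − 34.2°/2) = 0.2803.
P_a = ½K_aγH² = 0.5×0.2803×108.6×10.5² = 1678 lb/ft, acting at H/3 = 3.500 ft above the base.
Overturning moment M_o = P_a × H/3 = 1678 × 3.500 = 5874.
Resisting moment M_r = W × 3.4 = 8190 × 3.4 = 27850.
FS_overturning = M_r/M_o = 27850/5874 = 4.741.

4.74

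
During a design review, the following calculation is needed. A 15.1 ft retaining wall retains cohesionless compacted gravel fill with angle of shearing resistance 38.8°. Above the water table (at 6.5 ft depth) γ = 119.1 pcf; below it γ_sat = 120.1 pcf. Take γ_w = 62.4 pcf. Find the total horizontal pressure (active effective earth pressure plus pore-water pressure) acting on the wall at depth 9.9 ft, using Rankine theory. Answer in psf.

K_a = (1 − sin φ)/(1 + sin φ) = 0.2296.
γ' = 120.1 − 62.4 = 57.70 pcf.
Effective vertical stress at 9.9 ft: σ'_v = 119.1×6.5 + 57.70×3.40 = 970.3 psf.
σ'_h = K_a σ'_v = 0.2296 × 970.3 = 222.7 psf; u = γ_w × 3.40 = 212.2 psf.
Total σ_h = 222.7 + 212.2 = 434.9 psf.

435 psf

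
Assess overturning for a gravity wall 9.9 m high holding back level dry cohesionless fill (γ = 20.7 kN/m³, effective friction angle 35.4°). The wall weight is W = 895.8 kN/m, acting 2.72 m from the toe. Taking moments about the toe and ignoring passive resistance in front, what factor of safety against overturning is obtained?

K_a = tan²(45° − 35.4°/2) = 0.2664.
P_a = ½K_aγH² = 0.5×0.2664×20.7×9.9² = 270.2 kN/m, acting at H/3 = 3.300 m above the base.
Overturning moment M_o = P_a × H/3 = 270.2 × 3.300 = 891.8.
Resisting moment M_r = W × 2.72 = 895.8 × 2.72 = 2437.
FS_overturning = M_r/M_o = 2437/891.8 = 2.732.

2.73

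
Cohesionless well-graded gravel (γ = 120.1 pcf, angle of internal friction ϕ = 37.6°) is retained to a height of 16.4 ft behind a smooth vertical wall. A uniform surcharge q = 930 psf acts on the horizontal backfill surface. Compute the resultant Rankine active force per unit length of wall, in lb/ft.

7600 lb/ft

K_a = tan²(45° − φ/2) = 0.2421.
Soil triangle: ½ K_a γ H² = 0.5×0.2421×120.1×16.4² = 3911 lb/ft.
Surcharge rectangle: K_a q H = 0.2421×930×16.4 = 3693 lb/ft.
Total = 3911 + 3693 = 7603 lb/ft.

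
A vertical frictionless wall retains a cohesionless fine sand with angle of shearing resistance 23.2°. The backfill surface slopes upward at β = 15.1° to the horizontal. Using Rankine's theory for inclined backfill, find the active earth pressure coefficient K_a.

K_a = cos β · (cos β − √(cos²β − cos²φ)) / (cos β + √(cos²β − cos²φ)).
cos β = 0.9655, cos φ = 0.9191, √(cos²β − cos²φ) = 0.2955.
K_a = 0.9655 × (0.9655 − 0.2955)/(0.9655 + 0.2955) = 0.5130.

0.513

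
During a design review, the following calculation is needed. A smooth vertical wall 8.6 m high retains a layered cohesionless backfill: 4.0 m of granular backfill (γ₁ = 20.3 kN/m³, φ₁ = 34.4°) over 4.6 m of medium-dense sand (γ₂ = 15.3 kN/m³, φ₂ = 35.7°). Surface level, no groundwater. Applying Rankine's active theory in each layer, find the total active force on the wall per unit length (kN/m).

K_a1 = tan²(45°−34.4°/2) = 0.2780; K_a2 = tan²(45°−35.7°/2) = 0.2630.
Layer 1: σ at base = K_a1 γ₁ h₁ = 22.57 kPa; P₁ = ½×22.57×4.0 = 45.14.
Layer 2: σ_v at top = γ₁h₁ = 81.20; σ_h top = K_a2×81.20 = 21.35; σ_h base = K_a2×(81.20+15.3×4.6) = 39.86.
P₂ = ½(21.35+39.86)×4.6 = 140.8. Total P_a = 45.14+140.8 = 185.9 kN/m.

186 kN/m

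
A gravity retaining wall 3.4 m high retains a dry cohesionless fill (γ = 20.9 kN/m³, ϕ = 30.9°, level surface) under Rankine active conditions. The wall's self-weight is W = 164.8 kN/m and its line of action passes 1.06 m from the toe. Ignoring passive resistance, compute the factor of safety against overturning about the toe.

K_a = tan²(45° − 30.9°/2) = 0.3214.
P_a = ½K_aγH² = 0.5×0.3214×20.9×3.4² = 38.83 kN/m, acting at H/3 = 1.133 m above the base.
Overturning moment M_o = P_a × H/3 = 38.83 × 1.133 = 44.00.
Resisting moment M_r = W × 1.06 = 164.8 × 1.06 = 174.7.
FS_overturning = M_r/M_o = 174.7/44.00 = 3.970.

3.97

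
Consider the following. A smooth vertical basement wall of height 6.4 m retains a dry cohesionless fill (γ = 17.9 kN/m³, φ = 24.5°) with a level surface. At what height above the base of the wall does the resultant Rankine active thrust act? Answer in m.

K_a = 0.4137.
The pressure distribution is triangular, so the resultant acts at H/3 above the base = 6.4/3 = 2.133 m.

2.13 m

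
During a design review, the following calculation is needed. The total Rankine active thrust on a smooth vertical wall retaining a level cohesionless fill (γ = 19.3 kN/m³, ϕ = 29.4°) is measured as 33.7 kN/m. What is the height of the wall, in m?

K_a = 0.3415. P_a = ½ K_a γ H² ⇒ H = √(2P_a/(K_a γ)).
H = √(2×33.7/(0.3415×19.3)) = 3.198 m.

3.20 m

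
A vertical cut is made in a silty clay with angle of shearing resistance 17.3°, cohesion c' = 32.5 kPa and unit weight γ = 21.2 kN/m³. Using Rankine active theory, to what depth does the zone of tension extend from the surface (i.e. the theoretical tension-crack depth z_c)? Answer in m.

4.17 m

K_a = tan²(45° − 17.3°/2) = 0.5416; √K_a = 0.7359.
The active pressure is zero where K_a γ z = 2c√K_a, so z_c = 2c/(γ√K_a) = 2×32.5/(21.2×0.7359) = 4.166 m.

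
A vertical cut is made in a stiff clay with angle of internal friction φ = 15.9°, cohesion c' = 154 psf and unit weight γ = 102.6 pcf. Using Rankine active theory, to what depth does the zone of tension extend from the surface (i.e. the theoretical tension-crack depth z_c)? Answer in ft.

K_a = tan²(45° − 15.9°/2) = 0.5699; √K_a = 0.7549.
The active pressure is zero where K_a γ z = 2c√K_a, so z_c = 2c/(γ√K_a) = 2×154/(102.6×0.7549) = 3.976 ft.

3.98 ft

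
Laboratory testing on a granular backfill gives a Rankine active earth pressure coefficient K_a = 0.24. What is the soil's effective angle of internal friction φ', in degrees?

K_a = tan²(45° − φ/2) ⇒ 45° − φ/2 = arctan(√0.24) = 26.10°.
φ = 2(45° − 26.10°) = 37.80°.

37.8°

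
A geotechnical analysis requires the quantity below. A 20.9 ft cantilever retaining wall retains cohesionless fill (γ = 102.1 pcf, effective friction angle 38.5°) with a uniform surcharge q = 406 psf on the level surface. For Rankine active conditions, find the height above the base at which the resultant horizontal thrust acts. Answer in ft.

7.93 ft

K_a = 0.2327.
Triangular part P₁ = ½K_aγH² = 5188 at H/3 = 6.967 ft; rectangular part P₂ = K_a q H = 1974 at H/2 = 10.45 ft.
ȳ = (P₁·6.967 + P₂·10.45)/(P₁+P₂) = 7.927 ft.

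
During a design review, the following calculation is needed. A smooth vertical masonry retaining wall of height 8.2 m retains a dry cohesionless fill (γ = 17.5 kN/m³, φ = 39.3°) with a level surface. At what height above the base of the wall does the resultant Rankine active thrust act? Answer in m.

K_a = 0.2245.
The pressure distribution is triangular, so the resultant acts at H/3 above the base = 8.2/3 = 2.733 m.

2.73 m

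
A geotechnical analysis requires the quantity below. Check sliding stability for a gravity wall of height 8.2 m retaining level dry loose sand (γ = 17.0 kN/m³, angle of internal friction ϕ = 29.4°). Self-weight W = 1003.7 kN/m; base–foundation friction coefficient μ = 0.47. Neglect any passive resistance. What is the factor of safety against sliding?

2.42

K_a = tan²(45° − 29.4°/2) = 0.3415.
P_a = ½K_aγH² = 0.5×0.3415×17.0×8.2² = 195.2 kN/m, acting at H/3 = 2.733 m above the base.
FS_sliding = μW / P_a = 0.47×1003.7 / 195.2 = 2.417.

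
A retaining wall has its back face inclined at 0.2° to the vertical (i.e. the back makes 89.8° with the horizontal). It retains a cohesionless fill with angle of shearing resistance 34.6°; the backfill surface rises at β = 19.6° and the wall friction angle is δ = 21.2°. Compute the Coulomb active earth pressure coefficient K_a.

K_a = sin²(α+φ) / [sin²α · sin(α−δ) · (1 + √{sin(φ+δ)sin(φ−β) / (sin(α−δ)sin(α+β))})²].
With α = 89.8°, φ = 34.6°, δ = 21.2°, β = 19.6°: K_a = 0.3277.

0.328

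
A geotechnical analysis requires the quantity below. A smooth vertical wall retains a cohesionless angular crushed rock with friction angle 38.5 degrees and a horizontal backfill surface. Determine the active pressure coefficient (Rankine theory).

0.233

K_a = (1 − sin φ)/(1 + sin φ) = (1 − sin 38.5°)/(1 + sin 38.5°) = 0.2327.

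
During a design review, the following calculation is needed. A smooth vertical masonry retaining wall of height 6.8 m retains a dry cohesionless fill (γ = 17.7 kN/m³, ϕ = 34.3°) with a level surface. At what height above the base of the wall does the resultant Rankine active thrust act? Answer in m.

2.27 m

K_a = 0.2792.
The pressure distribution is triangular, so the resultant acts at H/3 above the base = 6.8/3 = 2.267 m.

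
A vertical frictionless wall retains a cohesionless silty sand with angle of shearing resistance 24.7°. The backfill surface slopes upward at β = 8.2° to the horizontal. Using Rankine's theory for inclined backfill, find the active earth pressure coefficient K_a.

K_a = cos β · (cos β − √(cos²β − cos²φ)) / (cos β + √(cos²β − cos²φ)).
cos β = 0.9898, cos φ = 0.9085, √(cos²β − cos²φ) = 0.3928.
K_a = 0.9898 × (0.9898 − 0.3928)/(0.9898 + 0.3928) = 0.4274.

0.427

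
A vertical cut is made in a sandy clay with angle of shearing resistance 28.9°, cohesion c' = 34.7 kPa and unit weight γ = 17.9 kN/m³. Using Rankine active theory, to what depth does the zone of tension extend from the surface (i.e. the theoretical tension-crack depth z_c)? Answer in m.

K_a = tan²(45° − 28.9°/2) = 0.3484; √K_a = 0.5902.
The active pressure is zero where K_a γ z = 2c√K_a, so z_c = 2c/(γ√K_a) = 2×34.7/(17.9×0.5902) = 6.569 m.

6.57 m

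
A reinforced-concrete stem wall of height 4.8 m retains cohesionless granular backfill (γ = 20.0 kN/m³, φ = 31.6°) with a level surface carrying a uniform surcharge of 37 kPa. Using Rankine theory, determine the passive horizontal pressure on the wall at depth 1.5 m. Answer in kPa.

K_p = (1 + sin φ)/(1 − sin φ) = 3.202.
σ_v = γz + q = 20.0 × 1.5 + 37 = 67.00 kPa.
σ_h = K_p σ_v = 3.202 × 67.00 = 214.5 kPa.

215 kPa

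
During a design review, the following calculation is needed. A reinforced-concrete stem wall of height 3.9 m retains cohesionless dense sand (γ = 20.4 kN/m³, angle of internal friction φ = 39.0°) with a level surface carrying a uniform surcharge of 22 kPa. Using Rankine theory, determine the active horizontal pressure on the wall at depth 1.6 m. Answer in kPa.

K_a = (1 − sin φ)/(1 + sin φ) = 0.2275.
σ_v = γz + q = 20.4 × 1.6 + 22 = 54.64 kPa.
σ_h = K_a σ_v = 0.2275 × 54.64 = 12.43 kPa.

12.4 kPa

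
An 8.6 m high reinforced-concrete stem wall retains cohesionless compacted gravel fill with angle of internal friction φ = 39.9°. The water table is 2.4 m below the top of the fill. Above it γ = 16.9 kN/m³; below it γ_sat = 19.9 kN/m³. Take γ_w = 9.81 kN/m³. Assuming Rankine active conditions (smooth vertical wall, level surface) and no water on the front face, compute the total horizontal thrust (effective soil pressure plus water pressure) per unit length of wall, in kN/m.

296 kN/m

K_a = tan²(45° − φ/2) = 0.2184.
γ' = 19.9 − 9.81 = 10.09 kN/m³. Depth below WT = 6.2 m.
σ'_h at WT = K_a γ d_w = 8.860 kPa; at base = 8.860 + K_a γ' × 6.2 = 22.52 kPa.
P₁ (0–2.4 m) = ½×8.860×2.4 = 10.63. P₂ (2.4–8.6 m) = ½(8.860+22.52)×6.2 = 97.29.
P_w = ½ γ_w h₂² = 0.5×9.81×6.2² = 188.5. Total = 10.63+97.29+188.5 = 296.5 kN/m.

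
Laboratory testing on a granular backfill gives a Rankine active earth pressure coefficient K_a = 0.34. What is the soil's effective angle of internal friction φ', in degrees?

29.5°

K_a = tan²(45° − φ/2) ⇒ 45° − φ/2 = arctan(√0.34) = 30.25°.
φ = 2(45° − 30.25°) = 29.51°.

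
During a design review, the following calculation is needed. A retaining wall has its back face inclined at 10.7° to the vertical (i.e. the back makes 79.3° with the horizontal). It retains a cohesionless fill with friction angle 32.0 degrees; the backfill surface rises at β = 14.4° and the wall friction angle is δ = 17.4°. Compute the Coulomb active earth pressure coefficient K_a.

K_a = sin²(α+φ) / [sin²α · sin(α−δ) · (1 + √{sin(φ+δ)sin(φ−β) / (sin(α−δ)sin(α+β))})²].
With α = 79.3°, φ = 32.0°, δ = 17.4°, β = 14.4°: K_a = 0.4466.

0.447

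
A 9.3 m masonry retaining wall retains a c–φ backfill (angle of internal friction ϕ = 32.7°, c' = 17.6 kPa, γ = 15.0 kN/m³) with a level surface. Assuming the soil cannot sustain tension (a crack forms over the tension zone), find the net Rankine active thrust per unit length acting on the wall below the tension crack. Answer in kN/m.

K_a = 0.2985; √K_a = 0.5464.
Tension-crack depth z_c = 2c/(γ√K_a) = 2×17.6/(15.0×0.5464) = 4.295 m.
σ_a at base = K_a γ H − 2c√K_a = 0.2985×15.0×9.3 − 2×17.6×0.5464 = 22.41 kPa.
P_a = ½ × 22.41 × (H − z_c) = 0.5×22.41×5.005 = 56.08 kN/m.

56.1 kN/m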